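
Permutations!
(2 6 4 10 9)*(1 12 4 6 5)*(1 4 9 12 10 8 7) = (1 10 12 9 2 5 4 8 7) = [0, 10, 5, 3, 8, 4, 6, 1, 7, 2, 12, 11, 9]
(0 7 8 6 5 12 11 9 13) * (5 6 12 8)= [7, 1, 2, 3, 4, 8, 6, 5, 12, 13, 10, 9, 11, 0]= (0 7 5 8 12 11 9 13)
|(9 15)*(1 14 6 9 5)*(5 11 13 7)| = |(1 14 6 9 15 11 13 7 5)| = 9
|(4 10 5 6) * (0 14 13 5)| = 7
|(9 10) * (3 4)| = |(3 4)(9 10)| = 2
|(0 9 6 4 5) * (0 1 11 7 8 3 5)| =|(0 9 6 4)(1 11 7 8 3 5)| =12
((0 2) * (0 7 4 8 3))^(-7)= (0 3 8 4 7 2)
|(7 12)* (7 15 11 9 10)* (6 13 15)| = |(6 13 15 11 9 10 7 12)| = 8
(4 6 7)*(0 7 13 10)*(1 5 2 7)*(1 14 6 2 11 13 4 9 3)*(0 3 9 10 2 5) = (0 14 6 4 5 11 13 2 7 10 3 1) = [14, 0, 7, 1, 5, 11, 4, 10, 8, 9, 3, 13, 12, 2, 6]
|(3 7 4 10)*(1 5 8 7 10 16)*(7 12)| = 14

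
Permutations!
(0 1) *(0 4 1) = (1 4) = [0, 4, 2, 3, 1]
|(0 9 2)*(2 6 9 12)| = 6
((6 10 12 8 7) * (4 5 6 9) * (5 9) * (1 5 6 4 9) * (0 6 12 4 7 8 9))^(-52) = (0 10 1 7 9 6 4 5 12)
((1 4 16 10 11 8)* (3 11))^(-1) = ((1 4 16 10 3 11 8))^(-1) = (1 8 11 3 10 16 4)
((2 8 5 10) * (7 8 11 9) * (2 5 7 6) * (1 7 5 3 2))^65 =(1 3)(2 7)(5 9)(6 10)(8 11)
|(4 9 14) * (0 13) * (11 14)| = 4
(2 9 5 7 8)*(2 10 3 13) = (2 9 5 7 8 10 3 13) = [0, 1, 9, 13, 4, 7, 6, 8, 10, 5, 3, 11, 12, 2]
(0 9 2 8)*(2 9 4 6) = (9)(0 4 6 2 8) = [4, 1, 8, 3, 6, 5, 2, 7, 0, 9]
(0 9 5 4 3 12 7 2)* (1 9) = [1, 9, 0, 12, 3, 4, 6, 2, 8, 5, 10, 11, 7] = (0 1 9 5 4 3 12 7 2)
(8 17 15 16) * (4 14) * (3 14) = (3 14 4)(8 17 15 16) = [0, 1, 2, 14, 3, 5, 6, 7, 17, 9, 10, 11, 12, 13, 4, 16, 8, 15]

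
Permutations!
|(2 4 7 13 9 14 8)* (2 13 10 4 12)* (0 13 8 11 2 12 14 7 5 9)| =30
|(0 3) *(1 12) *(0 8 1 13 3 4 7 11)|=|(0 4 7 11)(1 12 13 3 8)|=20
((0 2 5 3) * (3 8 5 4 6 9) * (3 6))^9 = (0 2 4 3)(5 8)(6 9)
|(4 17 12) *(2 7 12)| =|(2 7 12 4 17)| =5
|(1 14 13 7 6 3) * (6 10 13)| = 12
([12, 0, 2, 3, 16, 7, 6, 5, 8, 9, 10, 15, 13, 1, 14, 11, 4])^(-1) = (0 1 13 12)(4 16)(5 7)(11 15)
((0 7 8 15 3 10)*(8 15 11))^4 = (0 10 3 15 7)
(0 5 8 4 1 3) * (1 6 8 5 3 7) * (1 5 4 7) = (0 3)(4 6 8 7 5) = [3, 1, 2, 0, 6, 4, 8, 5, 7]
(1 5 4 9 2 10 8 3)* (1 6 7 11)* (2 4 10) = [0, 5, 2, 6, 9, 10, 7, 11, 3, 4, 8, 1] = (1 5 10 8 3 6 7 11)(4 9)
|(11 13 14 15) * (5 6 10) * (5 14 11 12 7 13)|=9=|(5 6 10 14 15 12 7 13 11)|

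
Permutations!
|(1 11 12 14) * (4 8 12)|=6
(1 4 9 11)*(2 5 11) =(1 4 9 2 5 11) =[0, 4, 5, 3, 9, 11, 6, 7, 8, 2, 10, 1]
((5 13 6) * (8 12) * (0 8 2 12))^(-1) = (0 8)(2 12)(5 6 13)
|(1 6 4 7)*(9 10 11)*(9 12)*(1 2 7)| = |(1 6 4)(2 7)(9 10 11 12)| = 12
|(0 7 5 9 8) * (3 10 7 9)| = 12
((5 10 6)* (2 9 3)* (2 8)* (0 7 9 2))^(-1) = (0 8 3 9 7)(5 6 10)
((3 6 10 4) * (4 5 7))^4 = (3 7 10)(4 5 6)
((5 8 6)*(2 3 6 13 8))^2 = (13)(2 6)(3 5)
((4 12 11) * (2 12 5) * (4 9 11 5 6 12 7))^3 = (2 6)(4 5)(7 12)(9 11)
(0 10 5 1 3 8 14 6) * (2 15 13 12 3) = (0 10 5 1 2 15 13 12 3 8 14 6) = [10, 2, 15, 8, 4, 1, 0, 7, 14, 9, 5, 11, 3, 12, 6, 13]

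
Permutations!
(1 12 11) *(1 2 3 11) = [0, 12, 3, 11, 4, 5, 6, 7, 8, 9, 10, 2, 1] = (1 12)(2 3 11)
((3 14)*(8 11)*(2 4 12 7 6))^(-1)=((2 4 12 7 6)(3 14)(8 11))^(-1)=(2 6 7 12 4)(3 14)(8 11)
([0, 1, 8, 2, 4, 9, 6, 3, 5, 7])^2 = [0, 1, 5, 8, 4, 7, 6, 2, 9, 3]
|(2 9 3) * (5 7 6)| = 3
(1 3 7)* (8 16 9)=(1 3 7)(8 16 9)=[0, 3, 2, 7, 4, 5, 6, 1, 16, 8, 10, 11, 12, 13, 14, 15, 9]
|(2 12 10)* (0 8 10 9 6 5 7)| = |(0 8 10 2 12 9 6 5 7)| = 9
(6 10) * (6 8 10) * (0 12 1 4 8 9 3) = (0 12 1 4 8 10 9 3) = [12, 4, 2, 0, 8, 5, 6, 7, 10, 3, 9, 11, 1]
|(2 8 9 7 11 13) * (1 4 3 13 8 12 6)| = |(1 4 3 13 2 12 6)(7 11 8 9)| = 28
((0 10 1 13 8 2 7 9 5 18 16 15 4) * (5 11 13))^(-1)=(0 4 15 16 18 5 1 10)(2 8 13 11 9 7)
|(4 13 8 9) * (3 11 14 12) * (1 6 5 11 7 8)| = 12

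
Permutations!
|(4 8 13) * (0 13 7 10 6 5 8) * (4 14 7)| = |(0 13 14 7 10 6 5 8 4)| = 9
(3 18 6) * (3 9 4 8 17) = (3 18 6 9 4 8 17) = [0, 1, 2, 18, 8, 5, 9, 7, 17, 4, 10, 11, 12, 13, 14, 15, 16, 3, 6]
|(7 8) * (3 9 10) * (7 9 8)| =|(3 8 9 10)| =4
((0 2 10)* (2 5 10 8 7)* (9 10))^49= (0 5 9 10)(2 8 7)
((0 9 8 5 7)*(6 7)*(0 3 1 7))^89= (0 6 5 8 9)(1 3 7)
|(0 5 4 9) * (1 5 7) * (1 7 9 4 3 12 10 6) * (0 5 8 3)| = 6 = |(0 9 5)(1 8 3 12 10 6)|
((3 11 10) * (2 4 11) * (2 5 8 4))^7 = (3 5 8 4 11 10)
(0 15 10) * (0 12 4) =(0 15 10 12 4) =[15, 1, 2, 3, 0, 5, 6, 7, 8, 9, 12, 11, 4, 13, 14, 10]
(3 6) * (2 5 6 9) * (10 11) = [0, 1, 5, 9, 4, 6, 3, 7, 8, 2, 11, 10] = (2 5 6 3 9)(10 11)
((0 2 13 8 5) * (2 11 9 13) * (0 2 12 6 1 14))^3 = (0 13 2 1 11 8 12 14 9 5 6)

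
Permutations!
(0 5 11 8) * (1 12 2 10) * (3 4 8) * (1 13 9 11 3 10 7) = (0 5 3 4 8)(1 12 2 7)(9 11 10 13) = [5, 12, 7, 4, 8, 3, 6, 1, 0, 11, 13, 10, 2, 9]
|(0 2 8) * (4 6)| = |(0 2 8)(4 6)| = 6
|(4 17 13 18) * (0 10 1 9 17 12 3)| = 10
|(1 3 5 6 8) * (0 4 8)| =7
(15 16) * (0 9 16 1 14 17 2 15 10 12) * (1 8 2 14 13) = (0 9 16 10 12)(1 13)(2 15 8)(14 17) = [9, 13, 15, 3, 4, 5, 6, 7, 2, 16, 12, 11, 0, 1, 17, 8, 10, 14]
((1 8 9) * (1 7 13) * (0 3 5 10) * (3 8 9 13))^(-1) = (0 10 5 3 7 9 1 13 8)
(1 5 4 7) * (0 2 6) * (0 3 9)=(0 2 6 3 9)(1 5 4 7)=[2, 5, 6, 9, 7, 4, 3, 1, 8, 0]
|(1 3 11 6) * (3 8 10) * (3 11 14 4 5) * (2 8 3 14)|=21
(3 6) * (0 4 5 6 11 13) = [4, 1, 2, 11, 5, 6, 3, 7, 8, 9, 10, 13, 12, 0] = (0 4 5 6 3 11 13)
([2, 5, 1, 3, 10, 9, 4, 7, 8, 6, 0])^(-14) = (0 1 9 4)(2 5 6 10)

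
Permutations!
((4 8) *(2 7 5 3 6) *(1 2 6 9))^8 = (1 7 3)(2 5 9)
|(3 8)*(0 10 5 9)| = |(0 10 5 9)(3 8)| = 4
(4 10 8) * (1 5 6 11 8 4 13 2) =[0, 5, 1, 3, 10, 6, 11, 7, 13, 9, 4, 8, 12, 2] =(1 5 6 11 8 13 2)(4 10)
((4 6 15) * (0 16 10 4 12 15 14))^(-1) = ((0 16 10 4 6 14)(12 15))^(-1) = (0 14 6 4 10 16)(12 15)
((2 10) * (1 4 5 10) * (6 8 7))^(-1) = ((1 4 5 10 2)(6 8 7))^(-1) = (1 2 10 5 4)(6 7 8)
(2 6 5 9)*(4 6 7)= (2 7 4 6 5 9)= [0, 1, 7, 3, 6, 9, 5, 4, 8, 2]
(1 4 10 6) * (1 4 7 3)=(1 7 3)(4 10 6)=[0, 7, 2, 1, 10, 5, 4, 3, 8, 9, 6]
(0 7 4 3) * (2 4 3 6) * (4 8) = (0 7 3)(2 8 4 6) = [7, 1, 8, 0, 6, 5, 2, 3, 4]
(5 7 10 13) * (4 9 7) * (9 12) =(4 12 9 7 10 13 5) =[0, 1, 2, 3, 12, 4, 6, 10, 8, 7, 13, 11, 9, 5]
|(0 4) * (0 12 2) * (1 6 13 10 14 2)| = 9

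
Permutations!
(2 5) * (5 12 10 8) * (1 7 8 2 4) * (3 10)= (1 7 8 5 4)(2 12 3 10)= [0, 7, 12, 10, 1, 4, 6, 8, 5, 9, 2, 11, 3]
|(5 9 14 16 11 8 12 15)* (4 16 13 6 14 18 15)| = |(4 16 11 8 12)(5 9 18 15)(6 14 13)| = 60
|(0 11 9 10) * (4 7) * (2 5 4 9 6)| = 9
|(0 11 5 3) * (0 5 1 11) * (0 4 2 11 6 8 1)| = |(0 4 2 11)(1 6 8)(3 5)| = 12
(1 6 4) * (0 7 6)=[7, 0, 2, 3, 1, 5, 4, 6]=(0 7 6 4 1)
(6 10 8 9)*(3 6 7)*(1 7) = (1 7 3 6 10 8 9) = [0, 7, 2, 6, 4, 5, 10, 3, 9, 1, 8]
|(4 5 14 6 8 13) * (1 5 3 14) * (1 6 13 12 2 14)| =|(1 5 6 8 12 2 14 13 4 3)| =10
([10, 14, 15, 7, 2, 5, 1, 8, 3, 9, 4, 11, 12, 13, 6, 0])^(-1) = [15, 6, 4, 8, 10, 5, 14, 3, 7, 9, 0, 11, 12, 13, 1, 2]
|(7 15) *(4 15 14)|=4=|(4 15 7 14)|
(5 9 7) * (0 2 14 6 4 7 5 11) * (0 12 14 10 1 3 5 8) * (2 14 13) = (0 14 6 4 7 11 12 13 2 10 1 3 5 9 8) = [14, 3, 10, 5, 7, 9, 4, 11, 0, 8, 1, 12, 13, 2, 6]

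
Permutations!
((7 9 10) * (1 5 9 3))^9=(1 10)(3 9)(5 7)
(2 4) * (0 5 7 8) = (0 5 7 8)(2 4) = [5, 1, 4, 3, 2, 7, 6, 8, 0]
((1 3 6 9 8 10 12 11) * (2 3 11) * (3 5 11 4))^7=((1 4 3 6 9 8 10 12 2 5 11))^7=(1 12 6 11 10 3 5 8 4 2 9)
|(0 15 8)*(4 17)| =6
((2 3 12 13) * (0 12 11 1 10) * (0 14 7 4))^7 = ((0 12 13 2 3 11 1 10 14 7 4))^7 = (0 10 2 4 1 13 7 11 12 14 3)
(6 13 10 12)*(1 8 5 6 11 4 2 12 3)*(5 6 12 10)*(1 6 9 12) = [0, 8, 10, 6, 2, 1, 13, 7, 9, 12, 3, 4, 11, 5] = (1 8 9 12 11 4 2 10 3 6 13 5)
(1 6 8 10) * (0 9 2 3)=(0 9 2 3)(1 6 8 10)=[9, 6, 3, 0, 4, 5, 8, 7, 10, 2, 1]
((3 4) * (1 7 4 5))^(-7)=(1 3 7 5 4)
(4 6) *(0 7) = (0 7)(4 6) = [7, 1, 2, 3, 6, 5, 4, 0]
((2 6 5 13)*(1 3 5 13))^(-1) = ((1 3 5)(2 6 13))^(-1) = (1 5 3)(2 13 6)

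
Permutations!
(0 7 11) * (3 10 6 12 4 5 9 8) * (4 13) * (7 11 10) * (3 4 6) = (0 11)(3 7 10)(4 5 9 8)(6 12 13) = [11, 1, 2, 7, 5, 9, 12, 10, 4, 8, 3, 0, 13, 6]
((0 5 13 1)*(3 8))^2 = (0 13)(1 5)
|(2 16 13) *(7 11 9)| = 3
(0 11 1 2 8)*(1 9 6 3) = (0 11 9 6 3 1 2 8) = [11, 2, 8, 1, 4, 5, 3, 7, 0, 6, 10, 9]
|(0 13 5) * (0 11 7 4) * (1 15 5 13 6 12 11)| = 6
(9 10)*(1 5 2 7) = (1 5 2 7)(9 10) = [0, 5, 7, 3, 4, 2, 6, 1, 8, 10, 9]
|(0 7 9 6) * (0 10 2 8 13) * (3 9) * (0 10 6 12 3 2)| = 6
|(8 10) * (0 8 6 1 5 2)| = 7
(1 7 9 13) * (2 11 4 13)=(1 7 9 2 11 4 13)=[0, 7, 11, 3, 13, 5, 6, 9, 8, 2, 10, 4, 12, 1]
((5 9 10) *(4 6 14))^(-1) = (4 14 6)(5 10 9)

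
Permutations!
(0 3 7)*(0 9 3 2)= (0 2)(3 7 9)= [2, 1, 0, 7, 4, 5, 6, 9, 8, 3]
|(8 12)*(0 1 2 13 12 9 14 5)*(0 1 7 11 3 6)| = |(0 7 11 3 6)(1 2 13 12 8 9 14 5)| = 40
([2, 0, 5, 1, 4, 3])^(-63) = (0 5 1 2 3)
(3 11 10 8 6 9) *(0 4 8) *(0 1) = (0 4 8 6 9 3 11 10 1) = [4, 0, 2, 11, 8, 5, 9, 7, 6, 3, 1, 10]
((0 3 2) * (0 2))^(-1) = (0 3)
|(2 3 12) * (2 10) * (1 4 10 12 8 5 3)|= |(12)(1 4 10 2)(3 8 5)|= 12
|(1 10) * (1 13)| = |(1 10 13)| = 3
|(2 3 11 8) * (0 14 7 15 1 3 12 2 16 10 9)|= 22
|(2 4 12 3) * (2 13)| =|(2 4 12 3 13)| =5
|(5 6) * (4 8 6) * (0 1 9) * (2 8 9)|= 8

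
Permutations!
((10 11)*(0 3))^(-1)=((0 3)(10 11))^(-1)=(0 3)(10 11)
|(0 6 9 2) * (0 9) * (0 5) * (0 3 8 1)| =6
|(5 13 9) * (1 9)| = 4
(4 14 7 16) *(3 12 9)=[0, 1, 2, 12, 14, 5, 6, 16, 8, 3, 10, 11, 9, 13, 7, 15, 4]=(3 12 9)(4 14 7 16)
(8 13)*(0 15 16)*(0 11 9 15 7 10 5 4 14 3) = [7, 1, 2, 0, 14, 4, 6, 10, 13, 15, 5, 9, 12, 8, 3, 16, 11] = (0 7 10 5 4 14 3)(8 13)(9 15 16 11)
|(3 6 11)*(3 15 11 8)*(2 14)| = |(2 14)(3 6 8)(11 15)| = 6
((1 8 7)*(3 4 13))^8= (1 7 8)(3 13 4)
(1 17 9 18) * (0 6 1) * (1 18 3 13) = (0 6 18)(1 17 9 3 13) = [6, 17, 2, 13, 4, 5, 18, 7, 8, 3, 10, 11, 12, 1, 14, 15, 16, 9, 0]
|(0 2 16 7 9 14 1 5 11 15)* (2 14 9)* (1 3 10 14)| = 15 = |(0 1 5 11 15)(2 16 7)(3 10 14)|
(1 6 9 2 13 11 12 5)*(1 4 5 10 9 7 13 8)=(1 6 7 13 11 12 10 9 2 8)(4 5)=[0, 6, 8, 3, 5, 4, 7, 13, 1, 2, 9, 12, 10, 11]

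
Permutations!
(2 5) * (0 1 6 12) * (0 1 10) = (0 10)(1 6 12)(2 5) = [10, 6, 5, 3, 4, 2, 12, 7, 8, 9, 0, 11, 1]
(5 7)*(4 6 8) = [0, 1, 2, 3, 6, 7, 8, 5, 4] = (4 6 8)(5 7)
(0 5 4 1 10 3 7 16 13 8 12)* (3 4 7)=[5, 10, 2, 3, 1, 7, 6, 16, 12, 9, 4, 11, 0, 8, 14, 15, 13]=(0 5 7 16 13 8 12)(1 10 4)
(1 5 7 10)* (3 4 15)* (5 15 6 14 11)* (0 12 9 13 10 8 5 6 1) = (0 12 9 13 10)(1 15 3 4)(5 7 8)(6 14 11) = [12, 15, 2, 4, 1, 7, 14, 8, 5, 13, 0, 6, 9, 10, 11, 3]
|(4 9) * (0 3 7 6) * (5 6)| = 10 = |(0 3 7 5 6)(4 9)|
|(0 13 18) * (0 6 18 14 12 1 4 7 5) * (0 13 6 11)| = |(0 6 18 11)(1 4 7 5 13 14 12)| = 28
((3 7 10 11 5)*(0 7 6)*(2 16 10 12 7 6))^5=(0 6)(2 3 5 11 10 16)(7 12)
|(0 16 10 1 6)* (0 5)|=6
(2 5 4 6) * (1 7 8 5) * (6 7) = (1 6 2)(4 7 8 5) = [0, 6, 1, 3, 7, 4, 2, 8, 5]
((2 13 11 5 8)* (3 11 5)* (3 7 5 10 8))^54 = (2 10)(3 7)(5 11)(8 13)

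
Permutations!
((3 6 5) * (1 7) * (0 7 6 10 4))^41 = ((0 7 1 6 5 3 10 4))^41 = (0 7 1 6 5 3 10 4)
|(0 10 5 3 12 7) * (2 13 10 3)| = 4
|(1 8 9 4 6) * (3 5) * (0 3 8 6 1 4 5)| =6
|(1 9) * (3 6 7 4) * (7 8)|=10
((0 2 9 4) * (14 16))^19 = (0 4 9 2)(14 16)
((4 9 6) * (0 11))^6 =((0 11)(4 9 6))^6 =(11)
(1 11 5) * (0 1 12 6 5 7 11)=(0 1)(5 12 6)(7 11)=[1, 0, 2, 3, 4, 12, 5, 11, 8, 9, 10, 7, 6]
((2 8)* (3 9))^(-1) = (2 8)(3 9)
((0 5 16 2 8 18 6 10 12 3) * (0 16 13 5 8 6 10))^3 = ((0 8 18 10 12 3 16 2 6)(5 13))^3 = (0 10 16)(2 8 12)(3 6 18)(5 13)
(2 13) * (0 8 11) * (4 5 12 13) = (0 8 11)(2 4 5 12 13) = [8, 1, 4, 3, 5, 12, 6, 7, 11, 9, 10, 0, 13, 2]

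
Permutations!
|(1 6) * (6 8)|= |(1 8 6)|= 3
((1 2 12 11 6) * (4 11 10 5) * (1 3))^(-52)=(1 12 5 11 3 2 10 4 6)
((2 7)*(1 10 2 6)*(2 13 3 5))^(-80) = (13) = ((1 10 13 3 5 2 7 6))^(-80)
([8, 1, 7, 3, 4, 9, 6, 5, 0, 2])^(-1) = [8, 1, 9, 3, 4, 7, 6, 2, 0, 5]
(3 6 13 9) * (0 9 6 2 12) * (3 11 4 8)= (0 9 11 4 8 3 2 12)(6 13)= [9, 1, 12, 2, 8, 5, 13, 7, 3, 11, 10, 4, 0, 6]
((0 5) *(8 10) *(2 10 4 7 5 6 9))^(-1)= (0 5 7 4 8 10 2 9 6)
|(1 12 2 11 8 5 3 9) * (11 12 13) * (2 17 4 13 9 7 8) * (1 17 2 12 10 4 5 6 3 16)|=60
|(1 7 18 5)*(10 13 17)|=12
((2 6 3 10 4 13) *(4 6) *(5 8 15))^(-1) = (2 13 4)(3 6 10)(5 15 8) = ((2 4 13)(3 10 6)(5 8 15))^(-1)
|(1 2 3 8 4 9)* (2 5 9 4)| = |(1 5 9)(2 3 8)| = 3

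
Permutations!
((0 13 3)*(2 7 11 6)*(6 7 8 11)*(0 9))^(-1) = ((0 13 3 9)(2 8 11 7 6))^(-1) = (0 9 3 13)(2 6 7 11 8)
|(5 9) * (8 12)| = |(5 9)(8 12)| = 2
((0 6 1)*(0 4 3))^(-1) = ((0 6 1 4 3))^(-1) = (0 3 4 1 6)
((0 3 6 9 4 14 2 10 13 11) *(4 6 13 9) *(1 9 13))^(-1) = (0 11 13 10 2 14 4 6 9 1 3)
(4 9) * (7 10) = (4 9)(7 10) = [0, 1, 2, 3, 9, 5, 6, 10, 8, 4, 7]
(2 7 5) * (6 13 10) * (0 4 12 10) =(0 4 12 10 6 13)(2 7 5) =[4, 1, 7, 3, 12, 2, 13, 5, 8, 9, 6, 11, 10, 0]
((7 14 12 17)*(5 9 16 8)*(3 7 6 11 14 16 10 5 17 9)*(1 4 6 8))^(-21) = (1 11 9 3)(4 14 10 7)(5 16 6 12)(8 17)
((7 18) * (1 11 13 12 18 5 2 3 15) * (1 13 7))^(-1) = (1 18 12 13 15 3 2 5 7 11)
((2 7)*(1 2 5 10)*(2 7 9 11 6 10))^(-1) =(1 10 6 11 9 2 5 7)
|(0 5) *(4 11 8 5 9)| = |(0 9 4 11 8 5)| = 6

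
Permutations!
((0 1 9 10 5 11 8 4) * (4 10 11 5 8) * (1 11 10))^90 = (11)(1 10)(8 9)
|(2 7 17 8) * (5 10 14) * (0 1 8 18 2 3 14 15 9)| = 36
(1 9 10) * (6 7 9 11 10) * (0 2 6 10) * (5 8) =(0 2 6 7 9 10 1 11)(5 8) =[2, 11, 6, 3, 4, 8, 7, 9, 5, 10, 1, 0]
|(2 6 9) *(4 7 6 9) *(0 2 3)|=12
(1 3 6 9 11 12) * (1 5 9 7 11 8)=(1 3 6 7 11 12 5 9 8)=[0, 3, 2, 6, 4, 9, 7, 11, 1, 8, 10, 12, 5]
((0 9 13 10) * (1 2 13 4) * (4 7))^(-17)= (0 10 13 2 1 4 7 9)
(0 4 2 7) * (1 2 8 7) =(0 4 8 7)(1 2) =[4, 2, 1, 3, 8, 5, 6, 0, 7]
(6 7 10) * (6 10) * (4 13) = [0, 1, 2, 3, 13, 5, 7, 6, 8, 9, 10, 11, 12, 4] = (4 13)(6 7)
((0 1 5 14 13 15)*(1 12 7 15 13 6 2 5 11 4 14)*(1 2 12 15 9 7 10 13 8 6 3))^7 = (0 15)(1 4 3 11 14)(2 5)(6 10 8 12 13)(7 9)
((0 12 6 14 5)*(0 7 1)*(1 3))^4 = ((0 12 6 14 5 7 3 1))^4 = (0 5)(1 14)(3 6)(7 12)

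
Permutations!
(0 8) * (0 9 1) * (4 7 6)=(0 8 9 1)(4 7 6)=[8, 0, 2, 3, 7, 5, 4, 6, 9, 1]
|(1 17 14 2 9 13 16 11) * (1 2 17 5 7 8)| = 20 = |(1 5 7 8)(2 9 13 16 11)(14 17)|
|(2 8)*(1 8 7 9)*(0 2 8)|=5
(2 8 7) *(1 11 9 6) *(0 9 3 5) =(0 9 6 1 11 3 5)(2 8 7) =[9, 11, 8, 5, 4, 0, 1, 2, 7, 6, 10, 3]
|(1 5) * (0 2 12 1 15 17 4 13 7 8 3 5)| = 8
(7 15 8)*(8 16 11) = (7 15 16 11 8) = [0, 1, 2, 3, 4, 5, 6, 15, 7, 9, 10, 8, 12, 13, 14, 16, 11]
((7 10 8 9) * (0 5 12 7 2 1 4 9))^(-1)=(0 8 10 7 12 5)(1 2 9 4)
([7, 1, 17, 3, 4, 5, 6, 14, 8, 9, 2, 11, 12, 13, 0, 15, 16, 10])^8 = [14, 1, 10, 3, 4, 5, 6, 0, 8, 9, 17, 11, 12, 13, 7, 15, 16, 2]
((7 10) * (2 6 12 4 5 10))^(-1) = (2 7 10 5 4 12 6)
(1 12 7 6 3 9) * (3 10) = [0, 12, 2, 9, 4, 5, 10, 6, 8, 1, 3, 11, 7] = (1 12 7 6 10 3 9)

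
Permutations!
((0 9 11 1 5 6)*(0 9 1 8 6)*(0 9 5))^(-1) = (0 1)(5 6 8 11 9)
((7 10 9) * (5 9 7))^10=((5 9)(7 10))^10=(10)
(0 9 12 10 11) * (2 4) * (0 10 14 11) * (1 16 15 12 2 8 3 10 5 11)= (0 9 2 4 8 3 10)(1 16 15 12 14)(5 11)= [9, 16, 4, 10, 8, 11, 6, 7, 3, 2, 0, 5, 14, 13, 1, 12, 15]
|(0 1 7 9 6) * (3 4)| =10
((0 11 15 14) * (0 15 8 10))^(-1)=(0 10 8 11)(14 15)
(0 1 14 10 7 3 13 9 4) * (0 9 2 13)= [1, 14, 13, 0, 9, 5, 6, 3, 8, 4, 7, 11, 12, 2, 10]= (0 1 14 10 7 3)(2 13)(4 9)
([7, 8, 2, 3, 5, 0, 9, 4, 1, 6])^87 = [5, 8, 2, 3, 7, 4, 9, 0, 1, 6]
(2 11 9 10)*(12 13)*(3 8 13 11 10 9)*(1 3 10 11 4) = (1 3 8 13 12 4)(2 11 10) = [0, 3, 11, 8, 1, 5, 6, 7, 13, 9, 2, 10, 4, 12]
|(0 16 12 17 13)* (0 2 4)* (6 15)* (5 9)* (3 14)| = |(0 16 12 17 13 2 4)(3 14)(5 9)(6 15)| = 14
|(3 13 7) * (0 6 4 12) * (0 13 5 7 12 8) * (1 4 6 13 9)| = |(0 13 12 9 1 4 8)(3 5 7)| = 21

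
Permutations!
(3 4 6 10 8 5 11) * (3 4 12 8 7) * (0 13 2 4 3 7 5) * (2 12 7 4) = (0 13 12 8)(3 7 4 6 10 5 11) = [13, 1, 2, 7, 6, 11, 10, 4, 0, 9, 5, 3, 8, 12]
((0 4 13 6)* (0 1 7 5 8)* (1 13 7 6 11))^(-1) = ((0 4 7 5 8)(1 6 13 11))^(-1) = (0 8 5 7 4)(1 11 13 6)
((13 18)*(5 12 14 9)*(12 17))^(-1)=((5 17 12 14 9)(13 18))^(-1)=(5 9 14 12 17)(13 18)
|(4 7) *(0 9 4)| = |(0 9 4 7)| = 4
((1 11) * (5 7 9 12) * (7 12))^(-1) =(1 11)(5 12)(7 9)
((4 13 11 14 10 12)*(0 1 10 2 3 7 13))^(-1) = (0 4 12 10 1)(2 14 11 13 7 3)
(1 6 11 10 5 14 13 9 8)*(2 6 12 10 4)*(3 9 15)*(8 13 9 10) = (1 12 8)(2 6 11 4)(3 10 5 14 9 13 15) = [0, 12, 6, 10, 2, 14, 11, 7, 1, 13, 5, 4, 8, 15, 9, 3]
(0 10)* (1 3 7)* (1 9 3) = [10, 1, 2, 7, 4, 5, 6, 9, 8, 3, 0] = (0 10)(3 7 9)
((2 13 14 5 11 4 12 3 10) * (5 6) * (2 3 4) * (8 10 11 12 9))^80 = ((2 13 14 6 5 12 4 9 8 10 3 11))^80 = (2 8 5)(3 4 14)(6 11 9)(10 12 13)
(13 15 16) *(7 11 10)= (7 11 10)(13 15 16)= [0, 1, 2, 3, 4, 5, 6, 11, 8, 9, 7, 10, 12, 15, 14, 16, 13]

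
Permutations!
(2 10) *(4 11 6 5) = (2 10)(4 11 6 5) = [0, 1, 10, 3, 11, 4, 5, 7, 8, 9, 2, 6]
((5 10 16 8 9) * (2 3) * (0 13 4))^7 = ((0 13 4)(2 3)(5 10 16 8 9))^7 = (0 13 4)(2 3)(5 16 9 10 8)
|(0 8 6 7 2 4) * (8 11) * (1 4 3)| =9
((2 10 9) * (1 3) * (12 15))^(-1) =(1 3)(2 9 10)(12 15)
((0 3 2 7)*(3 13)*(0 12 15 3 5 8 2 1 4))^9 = (0 1 15 7 8 13 4 3 12 2 5)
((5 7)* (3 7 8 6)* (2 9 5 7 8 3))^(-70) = ((2 9 5 3 8 6))^(-70) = (2 5 8)(3 6 9)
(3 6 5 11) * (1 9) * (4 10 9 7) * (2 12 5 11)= (1 7 4 10 9)(2 12 5)(3 6 11)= [0, 7, 12, 6, 10, 2, 11, 4, 8, 1, 9, 3, 5]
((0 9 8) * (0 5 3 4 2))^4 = ((0 9 8 5 3 4 2))^4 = (0 3 9 4 8 2 5)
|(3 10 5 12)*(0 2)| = 4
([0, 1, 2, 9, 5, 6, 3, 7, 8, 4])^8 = [0, 1, 2, 5, 3, 9, 4, 7, 8, 6]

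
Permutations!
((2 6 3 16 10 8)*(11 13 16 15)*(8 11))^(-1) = (2 8 15 3 6)(10 16 13 11)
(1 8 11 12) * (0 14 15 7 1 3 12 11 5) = [14, 8, 2, 12, 4, 0, 6, 1, 5, 9, 10, 11, 3, 13, 15, 7] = (0 14 15 7 1 8 5)(3 12)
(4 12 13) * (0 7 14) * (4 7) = [4, 1, 2, 3, 12, 5, 6, 14, 8, 9, 10, 11, 13, 7, 0] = (0 4 12 13 7 14)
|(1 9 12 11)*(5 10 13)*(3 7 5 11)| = 9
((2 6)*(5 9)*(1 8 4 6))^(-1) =((1 8 4 6 2)(5 9))^(-1) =(1 2 6 4 8)(5 9)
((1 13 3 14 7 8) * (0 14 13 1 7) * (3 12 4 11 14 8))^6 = (0 4 3)(7 14 12)(8 11 13) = ((0 8 7 3 13 12 4 11 14))^6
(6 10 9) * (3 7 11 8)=(3 7 11 8)(6 10 9)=[0, 1, 2, 7, 4, 5, 10, 11, 3, 6, 9, 8]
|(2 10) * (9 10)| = 3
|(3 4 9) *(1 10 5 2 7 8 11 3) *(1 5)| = |(1 10)(2 7 8 11 3 4 9 5)| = 8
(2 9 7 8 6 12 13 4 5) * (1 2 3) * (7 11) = [0, 2, 9, 1, 5, 3, 12, 8, 6, 11, 10, 7, 13, 4] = (1 2 9 11 7 8 6 12 13 4 5 3)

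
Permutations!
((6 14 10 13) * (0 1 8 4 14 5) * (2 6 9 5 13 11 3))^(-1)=(0 5 9 13 6 2 3 11 10 14 4 8 1)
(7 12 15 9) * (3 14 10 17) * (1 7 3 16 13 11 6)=(1 7 12 15 9 3 14 10 17 16 13 11 6)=[0, 7, 2, 14, 4, 5, 1, 12, 8, 3, 17, 6, 15, 11, 10, 9, 13, 16]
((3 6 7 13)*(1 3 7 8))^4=((1 3 6 8)(7 13))^4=(13)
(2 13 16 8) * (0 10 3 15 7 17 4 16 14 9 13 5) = (0 10 3 15 7 17 4 16 8 2 5)(9 13 14) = [10, 1, 5, 15, 16, 0, 6, 17, 2, 13, 3, 11, 12, 14, 9, 7, 8, 4]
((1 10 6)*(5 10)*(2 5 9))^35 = (1 6 10 5 2 9)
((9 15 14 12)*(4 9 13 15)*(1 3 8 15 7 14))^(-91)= (1 3 8 15)(4 9)(7 14 12 13)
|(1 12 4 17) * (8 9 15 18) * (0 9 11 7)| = 28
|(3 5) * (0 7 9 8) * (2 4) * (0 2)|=6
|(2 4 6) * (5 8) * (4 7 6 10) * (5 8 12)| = |(2 7 6)(4 10)(5 12)| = 6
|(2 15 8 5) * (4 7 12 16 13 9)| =12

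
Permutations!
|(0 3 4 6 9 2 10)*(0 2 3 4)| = |(0 4 6 9 3)(2 10)| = 10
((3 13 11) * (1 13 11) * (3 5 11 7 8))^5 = ((1 13)(3 7 8)(5 11))^5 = (1 13)(3 8 7)(5 11)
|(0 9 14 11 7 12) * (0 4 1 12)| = |(0 9 14 11 7)(1 12 4)| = 15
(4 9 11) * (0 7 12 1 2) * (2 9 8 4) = (0 7 12 1 9 11 2)(4 8) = [7, 9, 0, 3, 8, 5, 6, 12, 4, 11, 10, 2, 1]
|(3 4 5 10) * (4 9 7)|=|(3 9 7 4 5 10)|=6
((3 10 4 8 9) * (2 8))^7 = ((2 8 9 3 10 4))^7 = (2 8 9 3 10 4)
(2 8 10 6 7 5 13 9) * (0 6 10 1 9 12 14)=(0 6 7 5 13 12 14)(1 9 2 8)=[6, 9, 8, 3, 4, 13, 7, 5, 1, 2, 10, 11, 14, 12, 0]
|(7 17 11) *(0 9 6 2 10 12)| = |(0 9 6 2 10 12)(7 17 11)| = 6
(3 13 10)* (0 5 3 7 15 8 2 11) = (0 5 3 13 10 7 15 8 2 11) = [5, 1, 11, 13, 4, 3, 6, 15, 2, 9, 7, 0, 12, 10, 14, 8]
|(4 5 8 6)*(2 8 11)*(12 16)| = 6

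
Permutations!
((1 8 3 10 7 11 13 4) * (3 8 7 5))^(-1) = ((1 7 11 13 4)(3 10 5))^(-1) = (1 4 13 11 7)(3 5 10)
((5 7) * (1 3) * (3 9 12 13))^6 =((1 9 12 13 3)(5 7))^6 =(1 9 12 13 3)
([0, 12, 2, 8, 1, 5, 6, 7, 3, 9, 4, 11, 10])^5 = (1 12 10 4)(3 8)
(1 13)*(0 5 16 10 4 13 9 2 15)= [5, 9, 15, 3, 13, 16, 6, 7, 8, 2, 4, 11, 12, 1, 14, 0, 10]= (0 5 16 10 4 13 1 9 2 15)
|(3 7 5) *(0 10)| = 6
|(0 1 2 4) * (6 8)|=4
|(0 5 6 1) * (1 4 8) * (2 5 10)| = 8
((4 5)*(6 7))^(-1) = (4 5)(6 7)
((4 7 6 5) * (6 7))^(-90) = (7)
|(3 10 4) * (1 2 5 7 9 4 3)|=6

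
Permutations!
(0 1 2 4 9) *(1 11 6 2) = (0 11 6 2 4 9) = [11, 1, 4, 3, 9, 5, 2, 7, 8, 0, 10, 6]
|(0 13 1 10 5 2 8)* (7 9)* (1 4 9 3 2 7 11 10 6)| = |(0 13 4 9 11 10 5 7 3 2 8)(1 6)| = 22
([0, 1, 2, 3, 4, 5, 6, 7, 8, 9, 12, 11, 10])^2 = (12)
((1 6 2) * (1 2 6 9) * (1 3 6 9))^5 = ((3 6 9))^5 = (3 9 6)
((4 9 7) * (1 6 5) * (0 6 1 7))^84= (9)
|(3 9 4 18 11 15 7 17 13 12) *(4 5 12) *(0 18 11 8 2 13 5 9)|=|(0 18 8 2 13 4 11 15 7 17 5 12 3)|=13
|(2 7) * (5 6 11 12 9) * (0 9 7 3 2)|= 14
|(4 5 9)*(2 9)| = 4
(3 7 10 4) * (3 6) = [0, 1, 2, 7, 6, 5, 3, 10, 8, 9, 4] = (3 7 10 4 6)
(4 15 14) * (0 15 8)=(0 15 14 4 8)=[15, 1, 2, 3, 8, 5, 6, 7, 0, 9, 10, 11, 12, 13, 4, 14]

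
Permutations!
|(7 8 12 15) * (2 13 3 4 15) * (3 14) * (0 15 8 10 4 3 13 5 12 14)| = 24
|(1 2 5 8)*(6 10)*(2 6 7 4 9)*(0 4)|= |(0 4 9 2 5 8 1 6 10 7)|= 10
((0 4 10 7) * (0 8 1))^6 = (10)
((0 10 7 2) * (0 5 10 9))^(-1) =(0 9)(2 7 10 5)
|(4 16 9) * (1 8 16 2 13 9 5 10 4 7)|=10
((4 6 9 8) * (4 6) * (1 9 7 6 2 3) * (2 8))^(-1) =((1 9 2 3)(6 7))^(-1) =(1 3 2 9)(6 7)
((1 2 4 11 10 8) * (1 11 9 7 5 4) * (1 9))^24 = (11)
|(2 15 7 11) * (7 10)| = |(2 15 10 7 11)| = 5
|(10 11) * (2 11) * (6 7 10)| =|(2 11 6 7 10)| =5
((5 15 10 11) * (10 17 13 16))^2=((5 15 17 13 16 10 11))^2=(5 17 16 11 15 13 10)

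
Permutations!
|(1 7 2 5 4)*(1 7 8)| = 4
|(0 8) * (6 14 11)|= |(0 8)(6 14 11)|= 6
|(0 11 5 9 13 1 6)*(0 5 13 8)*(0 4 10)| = 10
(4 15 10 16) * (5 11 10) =(4 15 5 11 10 16) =[0, 1, 2, 3, 15, 11, 6, 7, 8, 9, 16, 10, 12, 13, 14, 5, 4]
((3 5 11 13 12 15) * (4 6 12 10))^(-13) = (3 4 5 6 11 12 13 15 10)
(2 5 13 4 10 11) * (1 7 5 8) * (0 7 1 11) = (0 7 5 13 4 10)(2 8 11) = [7, 1, 8, 3, 10, 13, 6, 5, 11, 9, 0, 2, 12, 4]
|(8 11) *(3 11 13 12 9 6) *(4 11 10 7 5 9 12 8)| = 6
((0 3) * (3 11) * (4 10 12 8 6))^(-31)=((0 11 3)(4 10 12 8 6))^(-31)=(0 3 11)(4 6 8 12 10)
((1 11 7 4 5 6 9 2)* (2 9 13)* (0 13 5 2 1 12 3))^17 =((0 13 1 11 7 4 2 12 3)(5 6))^17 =(0 3 12 2 4 7 11 1 13)(5 6)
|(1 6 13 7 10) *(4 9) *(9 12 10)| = |(1 6 13 7 9 4 12 10)| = 8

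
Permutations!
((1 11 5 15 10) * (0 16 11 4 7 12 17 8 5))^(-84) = (1 5 12)(4 15 17)(7 10 8)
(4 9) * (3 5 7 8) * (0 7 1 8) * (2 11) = [7, 8, 11, 5, 9, 1, 6, 0, 3, 4, 10, 2] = (0 7)(1 8 3 5)(2 11)(4 9)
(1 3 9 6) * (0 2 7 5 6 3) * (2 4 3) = [4, 0, 7, 9, 3, 6, 1, 5, 8, 2] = (0 4 3 9 2 7 5 6 1)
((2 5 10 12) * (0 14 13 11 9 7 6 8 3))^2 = ((0 14 13 11 9 7 6 8 3)(2 5 10 12))^2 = (0 13 9 6 3 14 11 7 8)(2 10)(5 12)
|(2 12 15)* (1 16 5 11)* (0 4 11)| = 6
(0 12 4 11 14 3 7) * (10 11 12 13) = (0 13 10 11 14 3 7)(4 12) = [13, 1, 2, 7, 12, 5, 6, 0, 8, 9, 11, 14, 4, 10, 3]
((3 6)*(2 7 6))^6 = ((2 7 6 3))^6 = (2 6)(3 7)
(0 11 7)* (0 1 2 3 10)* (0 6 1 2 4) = (0 11 7 2 3 10 6 1 4) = [11, 4, 3, 10, 0, 5, 1, 2, 8, 9, 6, 7]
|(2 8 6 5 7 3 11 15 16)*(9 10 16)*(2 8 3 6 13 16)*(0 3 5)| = |(0 3 11 15 9 10 2 5 7 6)(8 13 16)| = 30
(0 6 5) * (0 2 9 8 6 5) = (0 5 2 9 8 6) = [5, 1, 9, 3, 4, 2, 0, 7, 6, 8]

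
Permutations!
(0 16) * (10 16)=(0 10 16)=[10, 1, 2, 3, 4, 5, 6, 7, 8, 9, 16, 11, 12, 13, 14, 15, 0]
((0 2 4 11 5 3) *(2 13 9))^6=(0 5 4 9)(2 13 3 11)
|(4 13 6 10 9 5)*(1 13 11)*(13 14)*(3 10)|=|(1 14 13 6 3 10 9 5 4 11)|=10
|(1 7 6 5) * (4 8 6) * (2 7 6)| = |(1 6 5)(2 7 4 8)| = 12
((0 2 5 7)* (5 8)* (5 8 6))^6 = (8)(0 2 6 5 7)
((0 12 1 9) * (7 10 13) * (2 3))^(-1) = ((0 12 1 9)(2 3)(7 10 13))^(-1) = (0 9 1 12)(2 3)(7 13 10)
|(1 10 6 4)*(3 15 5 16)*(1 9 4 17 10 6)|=4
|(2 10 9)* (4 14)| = 6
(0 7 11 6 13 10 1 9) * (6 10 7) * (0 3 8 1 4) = (0 6 13 7 11 10 4)(1 9 3 8) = [6, 9, 2, 8, 0, 5, 13, 11, 1, 3, 4, 10, 12, 7]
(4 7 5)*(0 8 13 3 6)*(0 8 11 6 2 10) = (0 11 6 8 13 3 2 10)(4 7 5) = [11, 1, 10, 2, 7, 4, 8, 5, 13, 9, 0, 6, 12, 3]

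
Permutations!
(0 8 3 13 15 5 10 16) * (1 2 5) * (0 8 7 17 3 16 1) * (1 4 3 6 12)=(0 7 17 6 12 1 2 5 10 4 3 13 15)(8 16)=[7, 2, 5, 13, 3, 10, 12, 17, 16, 9, 4, 11, 1, 15, 14, 0, 8, 6]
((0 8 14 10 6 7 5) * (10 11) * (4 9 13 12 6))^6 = ((0 8 14 11 10 4 9 13 12 6 7 5))^6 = (0 9)(4 5)(6 11)(7 10)(8 13)(12 14)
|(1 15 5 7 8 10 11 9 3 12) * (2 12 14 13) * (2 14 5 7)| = 22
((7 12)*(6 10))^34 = (12)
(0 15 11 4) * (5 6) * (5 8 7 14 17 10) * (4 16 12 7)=[15, 1, 2, 3, 0, 6, 8, 14, 4, 9, 5, 16, 7, 13, 17, 11, 12, 10]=(0 15 11 16 12 7 14 17 10 5 6 8 4)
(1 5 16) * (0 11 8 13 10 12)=[11, 5, 2, 3, 4, 16, 6, 7, 13, 9, 12, 8, 0, 10, 14, 15, 1]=(0 11 8 13 10 12)(1 5 16)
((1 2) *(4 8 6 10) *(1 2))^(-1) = ((4 8 6 10))^(-1) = (4 10 6 8)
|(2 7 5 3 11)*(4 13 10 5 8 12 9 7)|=|(2 4 13 10 5 3 11)(7 8 12 9)|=28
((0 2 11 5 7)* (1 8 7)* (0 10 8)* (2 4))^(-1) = ((0 4 2 11 5 1)(7 10 8))^(-1) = (0 1 5 11 2 4)(7 8 10)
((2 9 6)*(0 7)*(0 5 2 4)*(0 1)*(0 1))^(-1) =((0 7 5 2 9 6 4))^(-1) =(0 4 6 9 2 5 7)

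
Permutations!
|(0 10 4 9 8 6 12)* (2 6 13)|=|(0 10 4 9 8 13 2 6 12)|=9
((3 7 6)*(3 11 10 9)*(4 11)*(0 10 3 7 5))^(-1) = (0 5 3 11 4 6 7 9 10)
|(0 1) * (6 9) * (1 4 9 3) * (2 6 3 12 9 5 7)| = |(0 4 5 7 2 6 12 9 3 1)| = 10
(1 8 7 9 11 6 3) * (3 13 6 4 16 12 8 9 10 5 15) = [0, 9, 2, 1, 16, 15, 13, 10, 7, 11, 5, 4, 8, 6, 14, 3, 12] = (1 9 11 4 16 12 8 7 10 5 15 3)(6 13)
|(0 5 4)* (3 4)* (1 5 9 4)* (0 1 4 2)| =12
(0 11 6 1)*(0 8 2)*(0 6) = (0 11)(1 8 2 6) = [11, 8, 6, 3, 4, 5, 1, 7, 2, 9, 10, 0]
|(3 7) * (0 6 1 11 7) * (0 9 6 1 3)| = |(0 1 11 7)(3 9 6)| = 12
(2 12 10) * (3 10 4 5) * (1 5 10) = (1 5 3)(2 12 4 10) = [0, 5, 12, 1, 10, 3, 6, 7, 8, 9, 2, 11, 4]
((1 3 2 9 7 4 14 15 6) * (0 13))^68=((0 13)(1 3 2 9 7 4 14 15 6))^68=(1 4 3 14 2 15 9 6 7)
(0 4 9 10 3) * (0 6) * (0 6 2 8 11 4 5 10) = [5, 1, 8, 2, 9, 10, 6, 7, 11, 0, 3, 4] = (0 5 10 3 2 8 11 4 9)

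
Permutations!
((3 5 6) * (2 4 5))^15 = ((2 4 5 6 3))^15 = (6)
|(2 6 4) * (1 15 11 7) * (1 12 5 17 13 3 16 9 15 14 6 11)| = |(1 14 6 4 2 11 7 12 5 17 13 3 16 9 15)| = 15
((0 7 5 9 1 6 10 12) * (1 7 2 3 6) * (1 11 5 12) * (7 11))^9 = (0 2 3 6 10 1 7 12) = ((0 2 3 6 10 1 7 12)(5 9 11))^9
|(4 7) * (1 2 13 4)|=5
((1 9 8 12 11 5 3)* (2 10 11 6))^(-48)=(1 8 6 10 5)(2 11 3 9 12)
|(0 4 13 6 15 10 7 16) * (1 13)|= |(0 4 1 13 6 15 10 7 16)|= 9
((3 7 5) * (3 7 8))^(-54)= ((3 8)(5 7))^(-54)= (8)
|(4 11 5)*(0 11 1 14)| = 6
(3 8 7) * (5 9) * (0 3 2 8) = (0 3)(2 8 7)(5 9) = [3, 1, 8, 0, 4, 9, 6, 2, 7, 5]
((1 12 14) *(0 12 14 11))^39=(1 14)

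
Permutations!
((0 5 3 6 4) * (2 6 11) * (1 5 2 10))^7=(0 4 6 2)(1 3 10 5 11)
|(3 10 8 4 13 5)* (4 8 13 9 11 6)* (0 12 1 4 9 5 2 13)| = 42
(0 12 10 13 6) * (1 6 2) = (0 12 10 13 2 1 6) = [12, 6, 1, 3, 4, 5, 0, 7, 8, 9, 13, 11, 10, 2]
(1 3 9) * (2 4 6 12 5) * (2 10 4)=(1 3 9)(4 6 12 5 10)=[0, 3, 2, 9, 6, 10, 12, 7, 8, 1, 4, 11, 5]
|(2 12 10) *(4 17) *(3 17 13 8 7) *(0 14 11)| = 6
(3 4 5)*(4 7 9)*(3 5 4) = (3 7 9) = [0, 1, 2, 7, 4, 5, 6, 9, 8, 3]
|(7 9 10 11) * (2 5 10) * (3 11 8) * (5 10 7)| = 8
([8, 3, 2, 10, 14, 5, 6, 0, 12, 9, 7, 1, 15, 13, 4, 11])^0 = (15)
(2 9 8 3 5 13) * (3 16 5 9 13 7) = [0, 1, 13, 9, 4, 7, 6, 3, 16, 8, 10, 11, 12, 2, 14, 15, 5] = (2 13)(3 9 8 16 5 7)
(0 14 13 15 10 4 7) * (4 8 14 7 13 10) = (0 7)(4 13 15)(8 14 10) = [7, 1, 2, 3, 13, 5, 6, 0, 14, 9, 8, 11, 12, 15, 10, 4]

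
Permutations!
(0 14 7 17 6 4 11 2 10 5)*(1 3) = [14, 3, 10, 1, 11, 0, 4, 17, 8, 9, 5, 2, 12, 13, 7, 15, 16, 6] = (0 14 7 17 6 4 11 2 10 5)(1 3)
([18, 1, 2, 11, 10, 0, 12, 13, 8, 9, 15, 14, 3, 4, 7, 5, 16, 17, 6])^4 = [3, 1, 2, 13, 0, 12, 14, 15, 8, 9, 18, 4, 7, 5, 10, 6, 16, 17, 11]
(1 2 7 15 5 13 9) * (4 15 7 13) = (1 2 13 9)(4 15 5) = [0, 2, 13, 3, 15, 4, 6, 7, 8, 1, 10, 11, 12, 9, 14, 5]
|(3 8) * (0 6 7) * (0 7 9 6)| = |(3 8)(6 9)| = 2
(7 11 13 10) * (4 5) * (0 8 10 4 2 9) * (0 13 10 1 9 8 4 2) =(0 4 5)(1 9 13 2 8)(7 11 10) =[4, 9, 8, 3, 5, 0, 6, 11, 1, 13, 7, 10, 12, 2]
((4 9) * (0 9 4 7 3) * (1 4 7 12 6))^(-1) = (0 3 7 4 1 6 12 9)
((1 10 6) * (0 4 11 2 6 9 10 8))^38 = ((0 4 11 2 6 1 8)(9 10))^38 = (0 2 8 11 1 4 6)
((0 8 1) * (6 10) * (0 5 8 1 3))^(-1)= ((0 1 5 8 3)(6 10))^(-1)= (0 3 8 5 1)(6 10)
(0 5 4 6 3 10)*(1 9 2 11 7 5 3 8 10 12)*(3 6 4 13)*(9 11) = (0 6 8 10)(1 11 7 5 13 3 12)(2 9) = [6, 11, 9, 12, 4, 13, 8, 5, 10, 2, 0, 7, 1, 3]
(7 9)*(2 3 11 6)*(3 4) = (2 4 3 11 6)(7 9) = [0, 1, 4, 11, 3, 5, 2, 9, 8, 7, 10, 6]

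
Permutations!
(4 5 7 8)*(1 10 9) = (1 10 9)(4 5 7 8) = [0, 10, 2, 3, 5, 7, 6, 8, 4, 1, 9]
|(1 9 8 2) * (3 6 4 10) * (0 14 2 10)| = |(0 14 2 1 9 8 10 3 6 4)| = 10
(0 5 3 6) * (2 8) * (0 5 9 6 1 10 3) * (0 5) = (0 9 6)(1 10 3)(2 8) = [9, 10, 8, 1, 4, 5, 0, 7, 2, 6, 3]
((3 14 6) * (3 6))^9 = (3 14)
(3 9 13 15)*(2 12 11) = (2 12 11)(3 9 13 15) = [0, 1, 12, 9, 4, 5, 6, 7, 8, 13, 10, 2, 11, 15, 14, 3]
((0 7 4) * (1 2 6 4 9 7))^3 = ((0 1 2 6 4)(7 9))^3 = (0 6 1 4 2)(7 9)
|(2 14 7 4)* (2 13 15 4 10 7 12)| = 6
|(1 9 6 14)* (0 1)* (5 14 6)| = 5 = |(0 1 9 5 14)|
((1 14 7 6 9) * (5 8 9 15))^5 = (1 5 7 9 15 14 8 6)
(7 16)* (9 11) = [0, 1, 2, 3, 4, 5, 6, 16, 8, 11, 10, 9, 12, 13, 14, 15, 7] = (7 16)(9 11)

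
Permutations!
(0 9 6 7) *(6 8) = [9, 1, 2, 3, 4, 5, 7, 0, 6, 8] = (0 9 8 6 7)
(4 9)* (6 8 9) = (4 6 8 9) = [0, 1, 2, 3, 6, 5, 8, 7, 9, 4]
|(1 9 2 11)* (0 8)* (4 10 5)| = |(0 8)(1 9 2 11)(4 10 5)| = 12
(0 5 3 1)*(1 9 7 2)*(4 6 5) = [4, 0, 1, 9, 6, 3, 5, 2, 8, 7] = (0 4 6 5 3 9 7 2 1)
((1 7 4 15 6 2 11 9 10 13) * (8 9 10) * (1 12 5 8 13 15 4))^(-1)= (1 7)(2 6 15 10 11)(5 12 13 9 8)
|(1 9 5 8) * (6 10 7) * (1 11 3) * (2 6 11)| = |(1 9 5 8 2 6 10 7 11 3)| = 10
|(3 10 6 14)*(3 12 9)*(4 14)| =7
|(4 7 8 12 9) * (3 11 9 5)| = 8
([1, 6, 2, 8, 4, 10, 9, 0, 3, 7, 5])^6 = (10)(0 1 6 9 7)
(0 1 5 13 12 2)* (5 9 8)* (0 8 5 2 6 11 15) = (0 1 9 5 13 12 6 11 15)(2 8) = [1, 9, 8, 3, 4, 13, 11, 7, 2, 5, 10, 15, 6, 12, 14, 0]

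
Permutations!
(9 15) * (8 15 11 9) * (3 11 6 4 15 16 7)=(3 11 9 6 4 15 8 16 7)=[0, 1, 2, 11, 15, 5, 4, 3, 16, 6, 10, 9, 12, 13, 14, 8, 7]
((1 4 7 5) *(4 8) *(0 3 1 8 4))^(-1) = ((0 3 1 4 7 5 8))^(-1) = (0 8 5 7 4 1 3)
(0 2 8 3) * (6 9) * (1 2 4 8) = (0 4 8 3)(1 2)(6 9) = [4, 2, 1, 0, 8, 5, 9, 7, 3, 6]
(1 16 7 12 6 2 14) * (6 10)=[0, 16, 14, 3, 4, 5, 2, 12, 8, 9, 6, 11, 10, 13, 1, 15, 7]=(1 16 7 12 10 6 2 14)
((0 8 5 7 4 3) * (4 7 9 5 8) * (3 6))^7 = (0 3 6 4)(5 9)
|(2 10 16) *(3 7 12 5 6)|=|(2 10 16)(3 7 12 5 6)|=15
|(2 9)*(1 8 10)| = 6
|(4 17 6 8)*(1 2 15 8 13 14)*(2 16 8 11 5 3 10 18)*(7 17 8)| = |(1 16 7 17 6 13 14)(2 15 11 5 3 10 18)(4 8)| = 14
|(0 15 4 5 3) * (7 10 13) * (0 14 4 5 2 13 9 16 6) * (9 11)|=|(0 15 5 3 14 4 2 13 7 10 11 9 16 6)|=14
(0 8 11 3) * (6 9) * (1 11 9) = (0 8 9 6 1 11 3) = [8, 11, 2, 0, 4, 5, 1, 7, 9, 6, 10, 3]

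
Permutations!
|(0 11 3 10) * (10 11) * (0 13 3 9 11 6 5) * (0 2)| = 14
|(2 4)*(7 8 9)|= 6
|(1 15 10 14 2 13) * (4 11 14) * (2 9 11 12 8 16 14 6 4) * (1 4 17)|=|(1 15 10 2 13 4 12 8 16 14 9 11 6 17)|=14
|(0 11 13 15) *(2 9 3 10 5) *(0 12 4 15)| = |(0 11 13)(2 9 3 10 5)(4 15 12)| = 15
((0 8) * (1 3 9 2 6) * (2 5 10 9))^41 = ((0 8)(1 3 2 6)(5 10 9))^41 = (0 8)(1 3 2 6)(5 9 10)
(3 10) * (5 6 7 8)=[0, 1, 2, 10, 4, 6, 7, 8, 5, 9, 3]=(3 10)(5 6 7 8)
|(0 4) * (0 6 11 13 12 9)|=7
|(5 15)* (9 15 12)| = |(5 12 9 15)| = 4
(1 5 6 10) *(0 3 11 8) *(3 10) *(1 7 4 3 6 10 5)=(0 5 10 7 4 3 11 8)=[5, 1, 2, 11, 3, 10, 6, 4, 0, 9, 7, 8]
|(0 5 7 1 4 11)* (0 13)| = 7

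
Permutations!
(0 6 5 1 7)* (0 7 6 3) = (7)(0 3)(1 6 5) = [3, 6, 2, 0, 4, 1, 5, 7]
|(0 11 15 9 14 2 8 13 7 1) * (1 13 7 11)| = 8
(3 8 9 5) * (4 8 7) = (3 7 4 8 9 5) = [0, 1, 2, 7, 8, 3, 6, 4, 9, 5]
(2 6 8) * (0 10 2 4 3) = (0 10 2 6 8 4 3) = [10, 1, 6, 0, 3, 5, 8, 7, 4, 9, 2]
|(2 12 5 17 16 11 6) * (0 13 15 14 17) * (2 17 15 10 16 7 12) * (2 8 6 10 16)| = 12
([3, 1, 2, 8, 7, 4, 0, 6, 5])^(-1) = (0 6 7 4 5 8 3)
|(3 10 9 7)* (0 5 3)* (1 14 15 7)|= 9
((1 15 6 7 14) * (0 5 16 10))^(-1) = ((0 5 16 10)(1 15 6 7 14))^(-1) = (0 10 16 5)(1 14 7 6 15)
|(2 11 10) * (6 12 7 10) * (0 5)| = |(0 5)(2 11 6 12 7 10)| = 6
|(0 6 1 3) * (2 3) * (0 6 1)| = 5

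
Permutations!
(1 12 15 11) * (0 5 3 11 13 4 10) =(0 5 3 11 1 12 15 13 4 10) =[5, 12, 2, 11, 10, 3, 6, 7, 8, 9, 0, 1, 15, 4, 14, 13]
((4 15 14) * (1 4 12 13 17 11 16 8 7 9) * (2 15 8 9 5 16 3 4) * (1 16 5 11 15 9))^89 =((1 2 9 16)(3 4 8 7 11)(12 13 17 15 14))^89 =(1 2 9 16)(3 11 7 8 4)(12 14 15 17 13)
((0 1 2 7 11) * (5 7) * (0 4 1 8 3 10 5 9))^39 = ((0 8 3 10 5 7 11 4 1 2 9))^39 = (0 11 8 4 3 1 10 2 5 9 7)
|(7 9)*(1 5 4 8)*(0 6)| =|(0 6)(1 5 4 8)(7 9)| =4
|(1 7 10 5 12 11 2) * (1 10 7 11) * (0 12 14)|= 8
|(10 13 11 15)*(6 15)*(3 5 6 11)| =6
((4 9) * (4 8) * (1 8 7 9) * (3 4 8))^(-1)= ((1 3 4)(7 9))^(-1)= (1 4 3)(7 9)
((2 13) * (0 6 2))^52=((0 6 2 13))^52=(13)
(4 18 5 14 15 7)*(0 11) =(0 11)(4 18 5 14 15 7) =[11, 1, 2, 3, 18, 14, 6, 4, 8, 9, 10, 0, 12, 13, 15, 7, 16, 17, 5]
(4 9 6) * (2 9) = (2 9 6 4) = [0, 1, 9, 3, 2, 5, 4, 7, 8, 6]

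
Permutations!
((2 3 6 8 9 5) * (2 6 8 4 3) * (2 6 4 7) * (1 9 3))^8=((1 9 5 4)(2 6 7)(3 8))^8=(9)(2 7 6)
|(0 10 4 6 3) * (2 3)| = 6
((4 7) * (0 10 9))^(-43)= (0 9 10)(4 7)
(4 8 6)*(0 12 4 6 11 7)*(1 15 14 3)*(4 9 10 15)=(0 12 9 10 15 14 3 1 4 8 11 7)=[12, 4, 2, 1, 8, 5, 6, 0, 11, 10, 15, 7, 9, 13, 3, 14]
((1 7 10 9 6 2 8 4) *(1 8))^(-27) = ((1 7 10 9 6 2)(4 8))^(-27) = (1 9)(2 10)(4 8)(6 7)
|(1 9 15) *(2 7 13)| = |(1 9 15)(2 7 13)| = 3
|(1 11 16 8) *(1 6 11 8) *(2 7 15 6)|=|(1 8 2 7 15 6 11 16)|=8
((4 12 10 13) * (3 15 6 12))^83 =(3 4 13 10 12 6 15)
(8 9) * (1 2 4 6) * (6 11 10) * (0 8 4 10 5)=(0 8 9 4 11 5)(1 2 10 6)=[8, 2, 10, 3, 11, 0, 1, 7, 9, 4, 6, 5]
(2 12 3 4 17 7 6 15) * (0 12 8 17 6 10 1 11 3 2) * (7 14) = [12, 11, 8, 4, 6, 5, 15, 10, 17, 9, 1, 3, 2, 13, 7, 0, 16, 14] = (0 12 2 8 17 14 7 10 1 11 3 4 6 15)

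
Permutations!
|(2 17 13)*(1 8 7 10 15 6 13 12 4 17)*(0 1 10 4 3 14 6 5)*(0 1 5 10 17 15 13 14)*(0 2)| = 36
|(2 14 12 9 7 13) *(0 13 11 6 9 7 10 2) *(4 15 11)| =10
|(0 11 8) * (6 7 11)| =|(0 6 7 11 8)| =5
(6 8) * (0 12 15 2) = (0 12 15 2)(6 8) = [12, 1, 0, 3, 4, 5, 8, 7, 6, 9, 10, 11, 15, 13, 14, 2]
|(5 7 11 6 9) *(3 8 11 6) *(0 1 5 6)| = |(0 1 5 7)(3 8 11)(6 9)| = 12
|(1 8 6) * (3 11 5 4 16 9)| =6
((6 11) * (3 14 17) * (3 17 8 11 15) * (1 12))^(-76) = ((17)(1 12)(3 14 8 11 6 15))^(-76) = (17)(3 8 6)(11 15 14)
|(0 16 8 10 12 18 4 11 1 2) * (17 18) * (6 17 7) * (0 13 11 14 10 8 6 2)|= |(0 16 6 17 18 4 14 10 12 7 2 13 11 1)|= 14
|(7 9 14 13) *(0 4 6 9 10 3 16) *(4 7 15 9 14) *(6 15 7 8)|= |(0 8 6 14 13 7 10 3 16)(4 15 9)|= 9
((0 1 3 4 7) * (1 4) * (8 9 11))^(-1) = ((0 4 7)(1 3)(8 9 11))^(-1) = (0 7 4)(1 3)(8 11 9)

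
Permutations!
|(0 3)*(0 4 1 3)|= |(1 3 4)|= 3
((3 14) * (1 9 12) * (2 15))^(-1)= ((1 9 12)(2 15)(3 14))^(-1)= (1 12 9)(2 15)(3 14)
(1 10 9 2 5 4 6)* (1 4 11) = (1 10 9 2 5 11)(4 6) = [0, 10, 5, 3, 6, 11, 4, 7, 8, 2, 9, 1]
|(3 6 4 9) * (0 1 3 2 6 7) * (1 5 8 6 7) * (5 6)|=6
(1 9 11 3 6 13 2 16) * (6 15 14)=[0, 9, 16, 15, 4, 5, 13, 7, 8, 11, 10, 3, 12, 2, 6, 14, 1]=(1 9 11 3 15 14 6 13 2 16)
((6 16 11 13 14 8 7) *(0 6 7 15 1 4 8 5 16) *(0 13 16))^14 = (16)(0 5 14 13 6)(1 8)(4 15)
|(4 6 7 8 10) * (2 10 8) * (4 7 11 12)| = |(2 10 7)(4 6 11 12)| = 12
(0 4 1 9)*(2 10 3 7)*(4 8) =[8, 9, 10, 7, 1, 5, 6, 2, 4, 0, 3] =(0 8 4 1 9)(2 10 3 7)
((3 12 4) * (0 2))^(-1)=(0 2)(3 4 12)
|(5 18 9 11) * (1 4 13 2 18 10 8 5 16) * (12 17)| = 24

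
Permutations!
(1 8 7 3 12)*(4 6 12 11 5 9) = (1 8 7 3 11 5 9 4 6 12) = [0, 8, 2, 11, 6, 9, 12, 3, 7, 4, 10, 5, 1]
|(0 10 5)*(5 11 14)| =5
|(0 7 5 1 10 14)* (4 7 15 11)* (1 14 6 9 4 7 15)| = 11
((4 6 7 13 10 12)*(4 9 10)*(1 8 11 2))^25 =((1 8 11 2)(4 6 7 13)(9 10 12))^25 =(1 8 11 2)(4 6 7 13)(9 10 12)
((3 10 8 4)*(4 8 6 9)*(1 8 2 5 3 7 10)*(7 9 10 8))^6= (10)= ((1 7 8 2 5 3)(4 9)(6 10))^6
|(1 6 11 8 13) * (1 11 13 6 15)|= 4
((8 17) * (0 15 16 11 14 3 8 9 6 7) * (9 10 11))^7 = (0 15 16 9 6 7)(3 8 17 10 11 14)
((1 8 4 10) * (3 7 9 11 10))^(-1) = (1 10 11 9 7 3 4 8)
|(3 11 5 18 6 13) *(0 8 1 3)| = |(0 8 1 3 11 5 18 6 13)| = 9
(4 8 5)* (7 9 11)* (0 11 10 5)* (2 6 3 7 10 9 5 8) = (0 11 10 8)(2 6 3 7 5 4) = [11, 1, 6, 7, 2, 4, 3, 5, 0, 9, 8, 10]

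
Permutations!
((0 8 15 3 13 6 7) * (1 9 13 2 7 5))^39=((0 8 15 3 2 7)(1 9 13 6 5))^39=(0 3)(1 5 6 13 9)(2 8)(7 15)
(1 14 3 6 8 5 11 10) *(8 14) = (1 8 5 11 10)(3 6 14) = [0, 8, 2, 6, 4, 11, 14, 7, 5, 9, 1, 10, 12, 13, 3]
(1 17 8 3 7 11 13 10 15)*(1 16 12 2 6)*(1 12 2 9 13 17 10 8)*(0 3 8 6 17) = (0 3 7 11)(1 10 15 16 2 17)(6 12 9 13) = [3, 10, 17, 7, 4, 5, 12, 11, 8, 13, 15, 0, 9, 6, 14, 16, 2, 1]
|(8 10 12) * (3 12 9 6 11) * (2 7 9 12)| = |(2 7 9 6 11 3)(8 10 12)| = 6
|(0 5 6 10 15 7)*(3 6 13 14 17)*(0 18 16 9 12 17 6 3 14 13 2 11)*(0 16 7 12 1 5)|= |(1 5 2 11 16 9)(6 10 15 12 17 14)(7 18)|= 6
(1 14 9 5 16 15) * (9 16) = [0, 14, 2, 3, 4, 9, 6, 7, 8, 5, 10, 11, 12, 13, 16, 1, 15] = (1 14 16 15)(5 9)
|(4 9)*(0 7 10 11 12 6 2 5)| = |(0 7 10 11 12 6 2 5)(4 9)| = 8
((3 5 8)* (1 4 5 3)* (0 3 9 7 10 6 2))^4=(0 10 3 6 9 2 7)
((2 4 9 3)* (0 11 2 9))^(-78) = ((0 11 2 4)(3 9))^(-78) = (0 2)(4 11)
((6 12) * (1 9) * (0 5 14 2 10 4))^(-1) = (0 4 10 2 14 5)(1 9)(6 12)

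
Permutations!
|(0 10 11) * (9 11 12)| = 5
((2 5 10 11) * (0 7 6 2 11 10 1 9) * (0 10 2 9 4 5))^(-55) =(11)(0 2 10 9 6 7)(1 5 4)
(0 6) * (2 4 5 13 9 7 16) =(0 6)(2 4 5 13 9 7 16) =[6, 1, 4, 3, 5, 13, 0, 16, 8, 7, 10, 11, 12, 9, 14, 15, 2]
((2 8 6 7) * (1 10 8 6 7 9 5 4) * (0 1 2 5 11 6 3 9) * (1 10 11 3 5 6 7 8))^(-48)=(11)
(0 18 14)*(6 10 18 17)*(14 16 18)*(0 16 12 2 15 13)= (0 17 6 10 14 16 18 12 2 15 13)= [17, 1, 15, 3, 4, 5, 10, 7, 8, 9, 14, 11, 2, 0, 16, 13, 18, 6, 12]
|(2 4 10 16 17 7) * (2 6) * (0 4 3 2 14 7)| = 30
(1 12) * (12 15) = (1 15 12) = [0, 15, 2, 3, 4, 5, 6, 7, 8, 9, 10, 11, 1, 13, 14, 12]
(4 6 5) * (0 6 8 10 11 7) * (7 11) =(11)(0 6 5 4 8 10 7) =[6, 1, 2, 3, 8, 4, 5, 0, 10, 9, 7, 11]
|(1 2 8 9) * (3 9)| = 5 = |(1 2 8 3 9)|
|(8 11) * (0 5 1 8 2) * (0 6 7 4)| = 9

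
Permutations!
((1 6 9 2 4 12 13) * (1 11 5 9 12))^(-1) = ((1 6 12 13 11 5 9 2 4))^(-1) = (1 4 2 9 5 11 13 12 6)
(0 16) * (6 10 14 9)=(0 16)(6 10 14 9)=[16, 1, 2, 3, 4, 5, 10, 7, 8, 6, 14, 11, 12, 13, 9, 15, 0]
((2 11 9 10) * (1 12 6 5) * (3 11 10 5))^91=((1 12 6 3 11 9 5)(2 10))^91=(12)(2 10)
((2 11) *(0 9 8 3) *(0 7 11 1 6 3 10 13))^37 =(0 8 13 9 10)(1 6 3 7 11 2)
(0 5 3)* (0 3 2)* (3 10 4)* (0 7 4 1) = (0 5 2 7 4 3 10 1) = [5, 0, 7, 10, 3, 2, 6, 4, 8, 9, 1]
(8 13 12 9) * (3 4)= (3 4)(8 13 12 9)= [0, 1, 2, 4, 3, 5, 6, 7, 13, 8, 10, 11, 9, 12]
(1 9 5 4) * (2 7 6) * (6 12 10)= (1 9 5 4)(2 7 12 10 6)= [0, 9, 7, 3, 1, 4, 2, 12, 8, 5, 6, 11, 10]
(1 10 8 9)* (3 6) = (1 10 8 9)(3 6) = [0, 10, 2, 6, 4, 5, 3, 7, 9, 1, 8]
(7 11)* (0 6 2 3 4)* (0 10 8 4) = (0 6 2 3)(4 10 8)(7 11) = [6, 1, 3, 0, 10, 5, 2, 11, 4, 9, 8, 7]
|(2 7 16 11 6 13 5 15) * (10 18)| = 8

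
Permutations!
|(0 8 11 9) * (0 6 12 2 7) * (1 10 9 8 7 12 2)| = 6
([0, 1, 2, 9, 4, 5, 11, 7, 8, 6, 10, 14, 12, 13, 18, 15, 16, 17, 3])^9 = [0, 1, 2, 11, 4, 5, 18, 7, 8, 14, 10, 3, 12, 13, 9, 15, 16, 17, 6]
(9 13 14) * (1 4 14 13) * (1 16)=(1 4 14 9 16)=[0, 4, 2, 3, 14, 5, 6, 7, 8, 16, 10, 11, 12, 13, 9, 15, 1]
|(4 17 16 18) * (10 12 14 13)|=4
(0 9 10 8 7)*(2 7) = [9, 1, 7, 3, 4, 5, 6, 0, 2, 10, 8] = (0 9 10 8 2 7)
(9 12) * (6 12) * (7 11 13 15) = [0, 1, 2, 3, 4, 5, 12, 11, 8, 6, 10, 13, 9, 15, 14, 7] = (6 12 9)(7 11 13 15)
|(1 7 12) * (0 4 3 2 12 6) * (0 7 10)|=|(0 4 3 2 12 1 10)(6 7)|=14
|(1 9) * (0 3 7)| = |(0 3 7)(1 9)| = 6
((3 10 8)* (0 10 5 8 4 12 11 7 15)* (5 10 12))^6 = ((0 12 11 7 15)(3 10 4 5 8))^6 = (0 12 11 7 15)(3 10 4 5 8)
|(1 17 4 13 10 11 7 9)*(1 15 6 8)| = |(1 17 4 13 10 11 7 9 15 6 8)| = 11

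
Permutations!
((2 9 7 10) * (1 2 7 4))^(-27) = ((1 2 9 4)(7 10))^(-27) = (1 2 9 4)(7 10)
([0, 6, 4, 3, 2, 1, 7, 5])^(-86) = [0, 7, 2, 3, 4, 6, 5, 1]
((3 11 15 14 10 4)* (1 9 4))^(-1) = (1 10 14 15 11 3 4 9)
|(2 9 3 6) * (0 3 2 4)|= 4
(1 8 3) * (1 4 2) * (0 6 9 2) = (0 6 9 2 1 8 3 4) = [6, 8, 1, 4, 0, 5, 9, 7, 3, 2]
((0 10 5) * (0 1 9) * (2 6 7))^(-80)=(10)(2 6 7)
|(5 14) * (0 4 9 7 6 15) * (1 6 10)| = 8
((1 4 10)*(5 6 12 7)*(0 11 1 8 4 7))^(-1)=(0 12 6 5 7 1 11)(4 8 10)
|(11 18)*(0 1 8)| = |(0 1 8)(11 18)| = 6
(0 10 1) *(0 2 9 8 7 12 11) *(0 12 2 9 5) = (0 10 1 9 8 7 2 5)(11 12) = [10, 9, 5, 3, 4, 0, 6, 2, 7, 8, 1, 12, 11]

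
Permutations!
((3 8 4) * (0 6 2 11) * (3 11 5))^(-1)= ((0 6 2 5 3 8 4 11))^(-1)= (0 11 4 8 3 5 2 6)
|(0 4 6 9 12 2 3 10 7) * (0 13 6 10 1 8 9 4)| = 30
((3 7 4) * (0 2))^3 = ((0 2)(3 7 4))^3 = (7)(0 2)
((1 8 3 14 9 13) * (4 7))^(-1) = ((1 8 3 14 9 13)(4 7))^(-1) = (1 13 9 14 3 8)(4 7)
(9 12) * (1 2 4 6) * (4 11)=(1 2 11 4 6)(9 12)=[0, 2, 11, 3, 6, 5, 1, 7, 8, 12, 10, 4, 9]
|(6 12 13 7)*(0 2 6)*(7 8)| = |(0 2 6 12 13 8 7)| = 7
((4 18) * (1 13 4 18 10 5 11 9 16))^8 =(18)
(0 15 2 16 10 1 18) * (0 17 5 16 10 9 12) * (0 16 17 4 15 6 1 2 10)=(0 6 1 18 4 15 10 2)(5 17)(9 12 16)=[6, 18, 0, 3, 15, 17, 1, 7, 8, 12, 2, 11, 16, 13, 14, 10, 9, 5, 4]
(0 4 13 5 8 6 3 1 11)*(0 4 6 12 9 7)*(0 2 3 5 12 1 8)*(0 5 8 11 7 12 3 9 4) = (0 6 8 1 7 2 9 12 4 13 3 11) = [6, 7, 9, 11, 13, 5, 8, 2, 1, 12, 10, 0, 4, 3]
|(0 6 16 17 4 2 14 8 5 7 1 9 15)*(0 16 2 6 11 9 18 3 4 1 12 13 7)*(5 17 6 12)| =|(0 11 9 15 16 6 2 14 8 17 1 18 3 4 12 13 7 5)| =18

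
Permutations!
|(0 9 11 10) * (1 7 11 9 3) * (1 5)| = |(0 3 5 1 7 11 10)| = 7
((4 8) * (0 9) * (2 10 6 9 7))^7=(0 7 2 10 6 9)(4 8)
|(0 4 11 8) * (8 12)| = 5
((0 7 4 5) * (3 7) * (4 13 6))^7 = ((0 3 7 13 6 4 5))^7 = (13)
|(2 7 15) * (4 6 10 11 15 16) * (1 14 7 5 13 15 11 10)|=|(1 14 7 16 4 6)(2 5 13 15)|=12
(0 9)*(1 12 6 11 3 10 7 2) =(0 9)(1 12 6 11 3 10 7 2) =[9, 12, 1, 10, 4, 5, 11, 2, 8, 0, 7, 3, 6]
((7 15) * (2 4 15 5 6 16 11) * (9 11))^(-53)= (2 4 15 7 5 6 16 9 11)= ((2 4 15 7 5 6 16 9 11))^(-53)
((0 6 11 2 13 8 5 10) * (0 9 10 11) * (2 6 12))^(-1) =((0 12 2 13 8 5 11 6)(9 10))^(-1) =(0 6 11 5 8 13 2 12)(9 10)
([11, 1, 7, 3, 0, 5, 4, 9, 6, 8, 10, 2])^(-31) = [11, 1, 7, 3, 0, 5, 4, 9, 6, 8, 10, 2]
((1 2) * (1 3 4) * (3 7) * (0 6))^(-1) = (0 6)(1 4 3 7 2)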